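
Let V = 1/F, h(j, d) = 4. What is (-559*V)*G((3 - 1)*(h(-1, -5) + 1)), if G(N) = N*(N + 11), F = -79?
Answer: 117390/79 ≈ 1485.9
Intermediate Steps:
G(N) = N*(11 + N)
V = -1/79 (V = 1/(-79) = -1/79 ≈ -0.012658)
(-559*V)*G((3 - 1)*(h(-1, -5) + 1)) = (-559*(-1/79))*(((3 - 1)*(4 + 1))*(11 + (3 - 1)*(4 + 1))) = 559*((2*5)*(11 + 2*5))/79 = 559*(10*(11 + 10))/79 = 559*(10*21)/79 = (559/79)*210 = 117390/79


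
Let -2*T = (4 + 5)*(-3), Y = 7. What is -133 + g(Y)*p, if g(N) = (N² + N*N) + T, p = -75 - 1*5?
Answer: -9053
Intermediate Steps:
T = 27/2 (T = -(4 + 5)*(-3)/2 = -9*(-3)/2 = -½*(-27) = 27/2 ≈ 13.500)
p = -80 (p = -75 - 5 = -80)
g(N) = 27/2 + 2*N² (g(N) = (N² + N*N) + 27/2 = (N² + N²) + 27/2 = 2*N² + 27/2 = 27/2 + 2*N²)
-133 + g(Y)*p = -133 + (27/2 + 2*7²)*(-80) = -133 + (27/2 + 2*49)*(-80) = -133 + (27/2 + 98)*(-80) = -133 + (223/2)*(-80) = -133 - 8920 = -9053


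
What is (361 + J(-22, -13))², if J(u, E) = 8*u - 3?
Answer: 33124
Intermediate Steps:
J(u, E) = -3 + 8*u
(361 + J(-22, -13))² = (361 + (-3 + 8*(-22)))² = (361 + (-3 - 176))² = (361 - 179)² = 182² = 33124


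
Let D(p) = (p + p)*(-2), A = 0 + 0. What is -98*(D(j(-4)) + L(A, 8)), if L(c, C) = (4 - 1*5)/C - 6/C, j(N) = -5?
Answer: -7497/4 ≈ -1874.3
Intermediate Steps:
A = 0
L(c, C) = -7/C (L(c, C) = (4 - 5)/C - 6/C = -1/C - 6/C = -7/C)
D(p) = -4*p (D(p) = (2*p)*(-2) = -4*p)
-98*(D(j(-4)) + L(A, 8)) = -98*(-4*(-5) - 7/8) = -98*(20 - 7*1/8) = -98*(20 - 7/8) = -98*153/8 = -7497/4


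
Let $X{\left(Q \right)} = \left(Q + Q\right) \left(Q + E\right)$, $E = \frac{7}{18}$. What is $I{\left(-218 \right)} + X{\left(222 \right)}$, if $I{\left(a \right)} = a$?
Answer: $\frac{295568}{3} \approx 98523.0$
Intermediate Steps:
$E = \frac{7}{18}$ ($E = 7 \cdot \frac{1}{18} = \frac{7}{18} \approx 0.38889$)
$X{\left(Q \right)} = 2 Q \left(\frac{7}{18} + Q\right)$ ($X{\left(Q \right)} = \left(Q + Q\right) \left(Q + \frac{7}{18}\right) = 2 Q \left(\frac{7}{18} + Q\right)$)
$I{\left(-218 \right)} + X{\left(222 \right)} = -218 + \frac{1}{9} \cdot 222 \left(7 + 18 \cdot 222\right) = -218 + \frac{1}{9} \cdot 222 \left(7 + 3996\right) = -218 + \frac{1}{9} \cdot 222 \cdot 4003 = -218 + \frac{296222}{3} = \frac{295568}{3}$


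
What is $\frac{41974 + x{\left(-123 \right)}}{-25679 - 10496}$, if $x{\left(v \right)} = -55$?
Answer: $- \frac{41919}{36175} \approx -1.1588$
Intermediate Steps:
$\frac{41974 + x{\left(-123 \right)}}{-25679 - 10496} = \frac{41974 - 55}{-25679 - 10496} = \frac{41919}{-25679 - 10496} = \frac{41919}{-36175} = 41919 \left(- \frac{1}{36175}\right) = - \frac{41919}{36175}$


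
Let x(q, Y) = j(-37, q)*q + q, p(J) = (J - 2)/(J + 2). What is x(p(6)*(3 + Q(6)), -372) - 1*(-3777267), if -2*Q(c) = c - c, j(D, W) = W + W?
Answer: 3777273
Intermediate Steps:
j(D, W) = 2*W
p(J) = (-2 + J)/(2 + J)
Q(c) = 0 (Q(c) = -(c - c)/2 = -1/2*0 = 0)
x(q, Y) = q + 2*q**2 (x(q, Y) = (2*q)*q + q = 2*q**2 + q = q + 2*q**2)
x(p(6)*(3 + Q(6)), -372) - 1*(-3777267) = (((-2 + 6)/(2 + 6))*(3 + 0))*(1 + 2*(((-2 + 6)/(2 + 6))*(3 + 0))) - 1*(-3777267) = ((4/8)*3)*(1 + 2*((4/8)*3)) + 3777267 = (((1/8)*4)*3)*(1 + 2*(((1/8)*4)*3)) + 3777267 = ((1/2)*3)*(1 + 2*((1/2)*3)) + 3777267 = 3*(1 + 2*(3/2))/2 + 3777267 = 3*(1 + 3)/2 + 3777267 = (3/2)*4 + 3777267 = 6 + 3777267 = 3777273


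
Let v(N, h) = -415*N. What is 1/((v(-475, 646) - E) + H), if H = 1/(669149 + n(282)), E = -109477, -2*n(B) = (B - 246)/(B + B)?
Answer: 62900003/19285266719900 ≈ 3.2616e-6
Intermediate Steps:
n(B) = -(-246 + B)/(4*B) (n(B) = -(B - 246)/(2*(B + B)) = -(-246 + B)/(2*(2*B)) = -(-246 + B)*1/(2*B)/2 = -(-246 + B)/(4*B))
H = 94/62900003 (H = 1/(669149 + (¼)*(246 - 1*282)/282) = 1/(669149 + (¼)*(1/282)*(246 - 282)) = 1/(669149 + (¼)*(1/282)*(-36)) = 1/(669149 - 3/94) = 1/(62900003/94) = 94/62900003 ≈ 1.4944e-6)
1/((v(-475, 646) - E) + H) = 1/((-415*(-475) - 1*(-109477)) + 94/62900003) = 1/((197125 + 109477) + 94/62900003) = 1/(306602 + 94/62900003) = 1/(19285266719900/62900003) = 62900003/19285266719900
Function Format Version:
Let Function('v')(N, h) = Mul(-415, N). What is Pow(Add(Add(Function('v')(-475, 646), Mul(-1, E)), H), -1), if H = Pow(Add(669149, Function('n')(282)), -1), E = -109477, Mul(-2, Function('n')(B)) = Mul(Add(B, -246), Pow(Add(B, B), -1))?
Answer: Rational(62900003, 19285266719900) ≈ 3.2616e-6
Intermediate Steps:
Function('n')(B) = Mul(Rational(-1, 4), Pow(B, -1), Add(-246, B)) (Function('n')(B) = Mul(Rational(-1, 2), Mul(Add(B, -246), Pow(Add(B, B), -1))) = Mul(Rational(-1, 2), Mul(Add(-246, B), Pow(Mul(2, B), -1))) = Mul(Rational(-1, 2), Mul(Add(-246, B), Mul(Rational(1, 2), Pow(B, -1)))) = Mul(Rational(-1, 2), Mul(Rational(1, 2), Pow(B, -1), Add(-246, B))) = Mul(Rational(-1, 4), Pow(B, -1), Add(-246, B)))
H = Rational(94, 62900003) (H = Pow(Add(669149, Mul(Rational(1, 4), Pow(282, -1), Add(246, Mul(-1, 282)))), -1) = Pow(Add(669149, Mul(Rational(1, 4), Rational(1, 282), Add(246, -282))), -1) = Pow(Add(669149, Mul(Rational(1, 4), Rational(1, 282), -36)), -1) = Pow(Add(669149, Rational(-3, 94)), -1) = Pow(Rational(62900003, 94), -1) = Rational(94, 62900003) ≈ 1.4944e-6)
Pow(Add(Add(Function('v')(-475, 646), Mul(-1, E)), H), -1) = Pow(Add(Add(Mul(-415, -475), Mul(-1, -109477)), Rational(94, 62900003)), -1) = Pow(Add(Add(197125, 109477), Rational(94, 62900003)), -1) = Pow(Add(306602, Rational(94, 62900003)), -1) = Pow(Rational(19285266719900, 62900003), -1) = Rational(62900003, 19285266719900)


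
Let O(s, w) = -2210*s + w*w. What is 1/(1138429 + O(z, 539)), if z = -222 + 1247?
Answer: -1/836300 ≈ -1.1957e-6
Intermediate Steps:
z = 1025
O(s, w) = w**2 - 2210*s (O(s, w) = -2210*s + w**2 = w**2 - 2210*s)
1/(1138429 + O(z, 539)) = 1/(1138429 + (539**2 - 2210*1025)) = 1/(1138429 + (290521 - 2265250)) = 1/(1138429 - 1974729) = 1/(-836300) = -1/836300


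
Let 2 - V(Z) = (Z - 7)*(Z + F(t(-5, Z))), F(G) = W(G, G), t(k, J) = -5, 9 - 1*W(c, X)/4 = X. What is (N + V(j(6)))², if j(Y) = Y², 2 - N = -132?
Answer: 6411024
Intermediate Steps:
W(c, X) = 36 - 4*X
F(G) = 36 - 4*G
N = 134 (N = 2 - 1*(-132) = 2 + 132 = 134)
V(Z) = 2 - (-7 + Z)*(56 + Z) (V(Z) = 2 - (Z - 7)*(Z + (36 - 4*(-5))) = 2 - (-7 + Z)*(Z + (36 + 20)) = 2 - (-7 + Z)*(Z + 56) = 2 - (-7 + Z)*(56 + Z))
(N + V(j(6)))² = (134 + (394 - (6²)² - 49*6²))² = (134 + (394 - 1*36² - 49*36))² = (134 + (394 - 1*1296 - 1764))² = (134 + (394 - 1296 - 1764))² = (134 - 2666)² = (-2532)² = 6411024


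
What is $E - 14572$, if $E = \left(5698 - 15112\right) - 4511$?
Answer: $-28497$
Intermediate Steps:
$E = -13925$ ($E = -9414 - 4511 = -13925$)
$E - 14572 = -13925 - 14572 = -28497$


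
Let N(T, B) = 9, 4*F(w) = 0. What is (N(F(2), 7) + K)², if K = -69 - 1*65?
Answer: 15625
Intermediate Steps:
F(w) = 0 (F(w) = (¼)*0 = 0)
K = -134 (K = -69 - 65 = -134)
(N(F(2), 7) + K)² = (9 - 134)² = (-125)² = 15625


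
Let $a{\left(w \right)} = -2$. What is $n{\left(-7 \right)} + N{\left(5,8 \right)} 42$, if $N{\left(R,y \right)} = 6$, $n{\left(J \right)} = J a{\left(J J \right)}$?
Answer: $266$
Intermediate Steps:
$n{\left(J \right)} = - 2 J$ ($n{\left(J \right)} = J \left(-2\right) = - 2 J$)
$n{\left(-7 \right)} + N{\left(5,8 \right)} 42 = \left(-2\right) \left(-7\right) + 6 \cdot 42 = 14 + 252 = 266$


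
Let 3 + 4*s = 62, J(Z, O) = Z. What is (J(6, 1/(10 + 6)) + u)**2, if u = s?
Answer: 6889/16 ≈ 430.56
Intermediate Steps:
s = 59/4 (s = -3/4 + (1/4)*62 = -3/4 + 31/2 = 59/4 ≈ 14.750)
u = 59/4 ≈ 14.750
(J(6, 1/(10 + 6)) + u)**2 = (6 + 59/4)**2 = (83/4)**2 = 6889/16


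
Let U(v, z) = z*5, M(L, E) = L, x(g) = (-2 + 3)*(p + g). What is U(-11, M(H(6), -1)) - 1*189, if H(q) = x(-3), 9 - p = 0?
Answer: -159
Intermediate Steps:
p = 9 (p = 9 - 1*0 = 9 + 0 = 9)
x(g) = 9 + g (x(g) = (-2 + 3)*(9 + g) = 1*(9 + g) = 9 + g)
H(q) = 6 (H(q) = 9 - 3 = 6)
U(v, z) = 5*z
U(-11, M(H(6), -1)) - 1*189 = 5*6 - 1*189 = 30 - 189 = -159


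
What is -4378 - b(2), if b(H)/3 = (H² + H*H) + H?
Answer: -4408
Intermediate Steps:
b(H) = 3*H + 6*H² (b(H) = 3*((H² + H*H) + H) = 3*((H² + H²) + H) = 3*(2*H² + H) = 3*(H + 2*H²) = 3*H + 6*H²)
-4378 - b(2) = -4378 - 3*2*(1 + 2*2) = -4378 - 3*2*(1 + 4) = -4378 - 3*2*5 = -4378 - 1*30 = -4378 - 30 = -4408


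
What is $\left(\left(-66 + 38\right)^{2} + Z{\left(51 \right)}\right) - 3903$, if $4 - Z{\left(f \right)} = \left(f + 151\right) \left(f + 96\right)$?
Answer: $-32809$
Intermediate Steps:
$Z{\left(f \right)} = 4 - \left(96 + f\right) \left(151 + f\right)$ ($Z{\left(f \right)} = 4 - \left(f + 151\right) \left(f + 96\right) = 4 - \left(151 + f\right) \left(96 + f\right) = 4 - \left(96 + f\right) \left(151 + f\right)$)
$\left(\left(-66 + 38\right)^{2} + Z{\left(51 \right)}\right) - 3903 = \left(\left(-66 + 38\right)^{2} - 29690\right) - 3903 = \left(\left(-28\right)^{2} - 29690\right) - 3903 = \left(784 - 29690\right) - 3903 = -28906 - 3903 = -32809$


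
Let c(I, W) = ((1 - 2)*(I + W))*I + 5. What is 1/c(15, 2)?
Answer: -1/250 ≈ -0.0040000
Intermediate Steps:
c(I, W) = 5 + I*(-I - W) (c(I, W) = (-(I + W))*I + 5 = (-I - W)*I + 5 = I*(-I - W) + 5 = 5 + I*(-I - W))
1/c(15, 2) = 1/(5 - 1*15**2 - 1*15*2) = 1/(5 - 1*225 - 30) = 1/(5 - 225 - 30) = 1/(-250) = -1/250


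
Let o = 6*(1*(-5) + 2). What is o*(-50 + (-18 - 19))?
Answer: 1566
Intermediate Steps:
o = -18 (o = 6*(-5 + 2) = 6*(-3) = -18)
o*(-50 + (-18 - 19)) = -18*(-50 + (-18 - 19)) = -18*(-50 - 37) = -18*(-87) = 1566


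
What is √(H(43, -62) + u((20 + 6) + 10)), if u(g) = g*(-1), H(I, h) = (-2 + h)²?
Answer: 2*√1015 ≈ 63.718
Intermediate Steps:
u(g) = -g
√(H(43, -62) + u((20 + 6) + 10)) = √((-2 - 62)² - ((20 + 6) + 10)) = √((-64)² - (26 + 10)) = √(4096 - 1*36) = √(4096 - 36) = √4060 = 2*√1015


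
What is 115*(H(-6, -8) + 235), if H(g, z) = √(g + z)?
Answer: 27025 + 115*I*√14 ≈ 27025.0 + 430.29*I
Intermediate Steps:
115*(H(-6, -8) + 235) = 115*(√(-6 - 8) + 235) = 115*(√(-14) + 235) = 115*(I*√14 + 235) = 115*(235 + I*√14) = 27025 + 115*I*√14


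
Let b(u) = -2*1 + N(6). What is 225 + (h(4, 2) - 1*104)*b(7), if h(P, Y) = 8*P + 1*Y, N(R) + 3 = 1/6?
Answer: 1690/3 ≈ 563.33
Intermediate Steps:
N(R) = -17/6 (N(R) = -3 + 1/6 = -3 + ⅙ = -17/6)
h(P, Y) = Y + 8*P (h(P, Y) = 8*P + Y = Y + 8*P)
b(u) = -29/6 (b(u) = -2*1 - 17/6 = -2 - 17/6 = -29/6)
225 + (h(4, 2) - 1*104)*b(7) = 225 + ((2 + 8*4) - 1*104)*(-29/6) = 225 + ((2 + 32) - 104)*(-29/6) = 225 + (34 - 104)*(-29/6) = 225 - 70*(-29/6) = 225 + 1015/3 = 1690/3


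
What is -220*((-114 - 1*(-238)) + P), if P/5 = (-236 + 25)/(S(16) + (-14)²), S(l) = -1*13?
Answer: -4760140/183 ≈ -26012.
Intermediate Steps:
S(l) = -13
P = -1055/183 (P = 5*((-236 + 25)/(-13 + (-14)²)) = 5*(-211/(-13 + 196)) = 5*(-211/183) = -1055/183 ≈ -5.7650)
-220*((-114 - 1*(-238)) + P) = -220*((-114 - 1*(-238)) - 1055/183) = -220*((-114 + 238) - 1055/183) = -220*(124 - 1055/183) = -220*21637/183 = -4760140/183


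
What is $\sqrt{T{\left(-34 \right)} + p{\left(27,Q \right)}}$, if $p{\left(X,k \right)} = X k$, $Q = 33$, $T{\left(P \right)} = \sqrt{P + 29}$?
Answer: $\sqrt{891 + i \sqrt{5}} \approx 29.85 + 0.03745 i$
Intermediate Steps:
$T{\left(P \right)} = \sqrt{29 + P}$
$\sqrt{T{\left(-34 \right)} + p{\left(27,Q \right)}} = \sqrt{\sqrt{29 - 34} + 27 \cdot 33} = \sqrt{\sqrt{-5} + 891} = \sqrt{i \sqrt{5} + 891} = \sqrt{891 + i \sqrt{5}}$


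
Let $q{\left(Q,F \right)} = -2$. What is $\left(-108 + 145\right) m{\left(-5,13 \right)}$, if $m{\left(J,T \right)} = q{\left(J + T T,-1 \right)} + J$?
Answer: $-259$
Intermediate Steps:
$m{\left(J,T \right)} = -2 + J$
$\left(-108 + 145\right) m{\left(-5,13 \right)} = \left(-108 + 145\right) \left(-2 - 5\right) = 37 \left(-7\right) = -259$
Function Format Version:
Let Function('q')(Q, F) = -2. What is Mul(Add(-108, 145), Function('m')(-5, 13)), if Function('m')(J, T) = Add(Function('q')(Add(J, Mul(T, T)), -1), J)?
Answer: -259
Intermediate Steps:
Function('m')(J, T) = Add(-2, J)
Mul(Add(-108, 145), Function('m')(-5, 13)) = Mul(Add(-108, 145), Add(-2, -5)) = Mul(37, -7) = -259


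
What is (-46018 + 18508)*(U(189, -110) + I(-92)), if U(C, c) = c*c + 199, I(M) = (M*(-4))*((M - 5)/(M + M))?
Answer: -343682430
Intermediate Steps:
I(M) = 10 - 2*M (I(M) = (-4*M)*((-5 + M)/((2*M))) = (-4*M)*((-5 + M)*(1/(2*M))) = (-4*M)*((-5 + M)/(2*M)) = 10 - 2*M)
U(C, c) = 199 + c**2 (U(C, c) = c**2 + 199 = 199 + c**2)
(-46018 + 18508)*(U(189, -110) + I(-92)) = (-46018 + 18508)*((199 + (-110)**2) + (10 - 2*(-92))) = -27510*((199 + 12100) + (10 + 184)) = -27510*(12299 + 194) = -27510*12493 = -343682430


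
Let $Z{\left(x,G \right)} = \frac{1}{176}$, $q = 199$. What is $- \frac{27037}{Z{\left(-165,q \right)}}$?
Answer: $-4758512$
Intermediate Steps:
$Z{\left(x,G \right)} = \frac{1}{176}$
$- \frac{27037}{Z{\left(-165,q \right)}} = - 27037 \frac{1}{\frac{1}{176}} = \left(-27037\right) 176 = -4758512$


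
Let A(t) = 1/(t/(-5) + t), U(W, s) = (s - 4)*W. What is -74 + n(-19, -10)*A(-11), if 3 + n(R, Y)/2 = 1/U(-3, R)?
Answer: -55651/759 ≈ -73.322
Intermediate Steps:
U(W, s) = W*(-4 + s) (U(W, s) = (-4 + s)*W = W*(-4 + s))
A(t) = 5/(4*t) (A(t) = 1/(t*(-⅕) + t) = 1/(-t/5 + t) = 1/(4*t/5) = 5/(4*t))
n(R, Y) = -6 + 2/(12 - 3*R) (n(R, Y) = -6 + 2/((-3*(-4 + R))) = -6 + 2/(12 - 3*R))
-74 + n(-19, -10)*A(-11) = -74 + (2*(-35 + 9*(-19))/(3*(4 - 1*(-19))))*((5/4)/(-11)) = -74 + (2*(-35 - 171)/(3*(4 + 19)))*((5/4)*(-1/11)) = -74 + ((⅔)*(-206)/23)*(-5/44) = -74 + ((⅔)*(1/23)*(-206))*(-5/44) = -74 - 412/69*(-5/44) = -74 + 515/759 = -55651/759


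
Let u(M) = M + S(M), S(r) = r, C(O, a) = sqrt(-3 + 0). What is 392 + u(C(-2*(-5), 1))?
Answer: 392 + 2*I*sqrt(3) ≈ 392.0 + 3.4641*I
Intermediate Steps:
C(O, a) = I*sqrt(3) (C(O, a) = sqrt(-3) = I*sqrt(3))
u(M) = 2*M (u(M) = M + M = 2*M)
392 + u(C(-2*(-5), 1)) = 392 + 2*(I*sqrt(3)) = 392 + 2*I*sqrt(3)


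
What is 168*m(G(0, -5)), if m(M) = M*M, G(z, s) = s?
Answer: 4200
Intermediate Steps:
m(M) = M**2
168*m(G(0, -5)) = 168*(-5)**2 = 168*25 = 4200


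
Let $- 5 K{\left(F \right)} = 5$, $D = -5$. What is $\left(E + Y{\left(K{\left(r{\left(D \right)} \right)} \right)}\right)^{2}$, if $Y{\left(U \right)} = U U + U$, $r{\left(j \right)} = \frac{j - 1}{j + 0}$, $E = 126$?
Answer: $15876$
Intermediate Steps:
$r{\left(j \right)} = \frac{-1 + j}{j}$
$K{\left(F \right)} = -1$ ($K{\left(F \right)} = \left(- \frac{1}{5}\right) 5 = -1$)
$Y{\left(U \right)} = U + U^{2}$ ($Y{\left(U \right)} = U^{2} + U = U + U^{2}$)
$\left(E + Y{\left(K{\left(r{\left(D \right)} \right)} \right)}\right)^{2} = \left(126 - \left(1 - 1\right)\right)^{2} = \left(126 - 0\right)^{2} = \left(126 + 0\right)^{2} = 126^{2} = 15876$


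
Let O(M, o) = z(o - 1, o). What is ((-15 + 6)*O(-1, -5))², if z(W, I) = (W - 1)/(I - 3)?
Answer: 3969/64 ≈ 62.016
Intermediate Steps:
z(W, I) = (-1 + W)/(-3 + I)
O(M, o) = (-2 + o)/(-3 + o) (O(M, o) = (-1 + (o - 1))/(-3 + o) = (-1 + (-1 + o))/(-3 + o) = (-2 + o)/(-3 + o))
((-15 + 6)*O(-1, -5))² = ((-15 + 6)*((-2 - 5)/(-3 - 5)))² = (-9*(-7)/(-8))² = (-(-9)*(-7)/8)² = (-9*7/8)² = (-63/8)² = 3969/64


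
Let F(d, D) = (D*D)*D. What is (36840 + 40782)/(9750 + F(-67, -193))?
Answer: -77622/7179307 ≈ -0.010812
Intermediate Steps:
F(d, D) = D³ (F(d, D) = D²*D = D³)
(36840 + 40782)/(9750 + F(-67, -193)) = (36840 + 40782)/(9750 + (-193)³) = 77622/(9750 - 7189057) = 77622/(-7179307) = 77622*(-1/7179307) = -77622/7179307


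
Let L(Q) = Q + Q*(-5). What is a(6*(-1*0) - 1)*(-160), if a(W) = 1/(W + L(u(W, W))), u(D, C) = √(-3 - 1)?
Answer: 32/13 - 256*I/13 ≈ 2.4615 - 19.692*I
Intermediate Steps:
u(D, C) = 2*I (u(D, C) = √(-4) = 2*I)
L(Q) = -4*Q (L(Q) = Q - 5*Q = -4*Q)
a(W) = 1/(W - 8*I)
a(6*(-1*0) - 1)*(-160) = -160/((6*(-1*0) - 1) - 8*I) = -160/((6*0 - 1) - 8*I) = -160/((0 - 1) - 8*I) = -160/(-1 - 8*I) = ((-1 + 8*I)/65)*(-160) = -32*(-1 + 8*I)/13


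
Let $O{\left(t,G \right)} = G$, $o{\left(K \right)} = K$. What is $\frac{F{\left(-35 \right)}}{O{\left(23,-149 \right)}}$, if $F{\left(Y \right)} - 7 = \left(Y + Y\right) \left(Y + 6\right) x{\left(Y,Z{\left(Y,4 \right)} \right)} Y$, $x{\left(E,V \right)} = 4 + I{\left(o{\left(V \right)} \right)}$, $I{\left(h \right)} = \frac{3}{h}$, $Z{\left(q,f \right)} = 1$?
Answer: $\frac{497343}{149} \approx 3337.9$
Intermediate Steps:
$x{\left(E,V \right)} = 4 + \frac{3}{V}$
$F{\left(Y \right)} = 7 + 14 Y^{2} \left(6 + Y\right)$ ($F{\left(Y \right)} = 7 + \left(Y + Y\right) \left(Y + 6\right) \left(4 + \frac{3}{1}\right) Y = 7 + 2 Y \left(6 + Y\right) \left(4 + 3 \cdot 1\right) Y = 7 + 2 Y \left(6 + Y\right) \left(4 + 3\right) Y = 7 + 2 Y \left(6 + Y\right) 7 Y = 7 + 14 Y \left(6 + Y\right) Y = 7 + 14 Y^{2} \left(6 + Y\right)$)
$\frac{F{\left(-35 \right)}}{O{\left(23,-149 \right)}} = \frac{7 + 14 \left(-35\right)^{3} + 84 \left(-35\right)^{2}}{-149} = \left(7 + 14 \left(-42875\right) + 84 \cdot 1225\right) \left(- \frac{1}{149}\right) = \left(7 - 600250 + 102900\right) \left(- \frac{1}{149}\right) = \left(-497343\right) \left(- \frac{1}{149}\right) = \frac{497343}{149}$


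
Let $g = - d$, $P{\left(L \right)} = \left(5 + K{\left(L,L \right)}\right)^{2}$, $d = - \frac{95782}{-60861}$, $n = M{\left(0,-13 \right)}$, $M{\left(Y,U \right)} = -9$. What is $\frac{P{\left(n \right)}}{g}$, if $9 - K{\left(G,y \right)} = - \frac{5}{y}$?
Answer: $- \frac{297021967}{2586114} \approx -114.85$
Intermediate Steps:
$K{\left(G,y \right)} = 9 + \frac{5}{y}$ ($K{\left(G,y \right)} = 9 - - \frac{5}{y} = 9 + \frac{5}{y}$)
$n = -9$
$d = \frac{95782}{60861}$ ($d = \left(-95782\right) \left(- \frac{1}{60861}\right) = \frac{95782}{60861} \approx 1.5738$)
$P{\left(L \right)} = \left(14 + \frac{5}{L}\right)^{2}$ ($P{\left(L \right)} = \left(5 + \left(9 + \frac{5}{L}\right)\right)^{2} = \left(14 + \frac{5}{L}\right)^{2}$)
$g = - \frac{95782}{60861}$ ($g = \left(-1\right) \frac{95782}{60861} = - \frac{95782}{60861} \approx -1.5738$)
$\frac{P{\left(n \right)}}{g} = \frac{\frac{1}{81} \left(5 + 14 \left(-9\right)\right)^{2}}{- \frac{95782}{60861}} = \frac{\left(5 - 126\right)^{2}}{81} \left(- \frac{60861}{95782}\right) = \frac{\left(-121\right)^{2}}{81} \left(- \frac{60861}{95782}\right) = \frac{1}{81} \cdot 14641 \left(- \frac{60861}{95782}\right) = \frac{14641}{81} \left(- \frac{60861}{95782}\right) = - \frac{297021967}{2586114}$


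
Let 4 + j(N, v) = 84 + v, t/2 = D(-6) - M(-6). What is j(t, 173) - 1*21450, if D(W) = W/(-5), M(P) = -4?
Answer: -21197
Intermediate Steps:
D(W) = -W/5 (D(W) = W*(-⅕) = -W/5)
t = 52/5 (t = 2*(-⅕*(-6) - 1*(-4)) = 2*(6/5 + 4) = 2*(26/5) = 52/5 ≈ 10.400)
j(N, v) = 80 + v (j(N, v) = -4 + (84 + v) = 80 + v)
j(t, 173) - 1*21450 = (80 + 173) - 1*21450 = 253 - 21450 = -21197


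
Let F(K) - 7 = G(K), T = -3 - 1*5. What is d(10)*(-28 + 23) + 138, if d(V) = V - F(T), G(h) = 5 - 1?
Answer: 143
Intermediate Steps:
T = -8 (T = -3 - 5 = -8)
G(h) = 4
F(K) = 11 (F(K) = 7 + 4 = 11)
d(V) = -11 + V (d(V) = V - 1*11 = V - 11 = -11 + V)
d(10)*(-28 + 23) + 138 = (-11 + 10)*(-28 + 23) + 138 = -1*(-5) + 138 = 5 + 138 = 143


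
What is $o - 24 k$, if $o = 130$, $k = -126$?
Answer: $3154$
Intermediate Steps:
$o - 24 k = 130 - -3024 = 130 + 3024 = 3154$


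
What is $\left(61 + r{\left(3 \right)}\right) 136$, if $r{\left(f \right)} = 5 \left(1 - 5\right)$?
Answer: $5576$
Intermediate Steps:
$r{\left(f \right)} = -20$ ($r{\left(f \right)} = 5 \left(-4\right) = -20$)
$\left(61 + r{\left(3 \right)}\right) 136 = \left(61 - 20\right) 136 = 41 \cdot 136 = 5576$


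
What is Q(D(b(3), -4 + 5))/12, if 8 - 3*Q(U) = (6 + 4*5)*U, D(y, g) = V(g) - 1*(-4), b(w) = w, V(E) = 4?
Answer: -50/9 ≈ -5.5556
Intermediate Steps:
D(y, g) = 8 (D(y, g) = 4 - 1*(-4) = 4 + 4 = 8)
Q(U) = 8/3 - 26*U/3 (Q(U) = 8/3 - (6 + 4*5)*U/3 = 8/3 - (6 + 20)*U/3 = 8/3 - 26*U/3)
Q(D(b(3), -4 + 5))/12 = (8/3 - 26/3*8)/12 = (8/3 - 208/3)*(1/12) = -200/3*1/12 = -50/9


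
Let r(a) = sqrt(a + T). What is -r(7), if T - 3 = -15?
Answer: -I*sqrt(5) ≈ -2.2361*I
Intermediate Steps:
T = -12 (T = 3 - 15 = -12)
r(a) = sqrt(-12 + a) (r(a) = sqrt(a - 12) = sqrt(-12 + a))
-r(7) = -sqrt(-12 + 7) = -sqrt(-5) = -I*sqrt(5)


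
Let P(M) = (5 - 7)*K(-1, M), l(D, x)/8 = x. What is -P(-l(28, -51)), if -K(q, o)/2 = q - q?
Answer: 0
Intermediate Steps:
K(q, o) = 0 (K(q, o) = -2*(q - q) = -2*0 = 0)
l(D, x) = 8*x
P(M) = 0 (P(M) = (5 - 7)*0 = -2*0 = 0)
-P(-l(28, -51)) = -1*0 = 0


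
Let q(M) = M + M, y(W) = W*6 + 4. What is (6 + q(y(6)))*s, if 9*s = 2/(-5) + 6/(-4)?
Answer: -817/45 ≈ -18.156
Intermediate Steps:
y(W) = 4 + 6*W (y(W) = 6*W + 4 = 4 + 6*W)
q(M) = 2*M
s = -19/90 (s = (2/(-5) + 6/(-4))/9 = (2*(-⅕) + 6*(-¼))/9 = (-⅖ - 3/2)/9 = (⅑)*(-19/10) = -19/90 ≈ -0.21111)
(6 + q(y(6)))*s = (6 + 2*(4 + 6*6))*(-19/90) = (6 + 2*(4 + 36))*(-19/90) = (6 + 2*40)*(-19/90) = (6 + 80)*(-19/90) = 86*(-19/90) = -817/45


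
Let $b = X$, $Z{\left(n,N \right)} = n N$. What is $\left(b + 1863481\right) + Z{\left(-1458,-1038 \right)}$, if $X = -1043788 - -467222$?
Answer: $2800319$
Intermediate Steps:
$Z{\left(n,N \right)} = N n$
$X = -576566$ ($X = -1043788 + 467222 = -576566$)
$b = -576566$
$\left(b + 1863481\right) + Z{\left(-1458,-1038 \right)} = \left(-576566 + 1863481\right) - -1513404 = 1286915 + 1513404 = 2800319$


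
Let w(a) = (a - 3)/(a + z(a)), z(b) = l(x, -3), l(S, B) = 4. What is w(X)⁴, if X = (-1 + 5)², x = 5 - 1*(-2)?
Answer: 28561/160000 ≈ 0.17851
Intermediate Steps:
x = 7 (x = 5 + 2 = 7)
X = 16 (X = 4² = 16)
z(b) = 4
w(a) = (-3 + a)/(4 + a) (w(a) = (a - 3)/(a + 4) = (-3 + a)/(4 + a))
w(X)⁴ = ((-3 + 16)/(4 + 16))⁴ = (13/20)⁴ = 28561/160000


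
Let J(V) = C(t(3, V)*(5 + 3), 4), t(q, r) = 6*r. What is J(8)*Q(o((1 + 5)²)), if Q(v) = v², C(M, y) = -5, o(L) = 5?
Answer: -125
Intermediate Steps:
J(V) = -5
J(8)*Q(o((1 + 5)²)) = -5*5² = -5*25 = -125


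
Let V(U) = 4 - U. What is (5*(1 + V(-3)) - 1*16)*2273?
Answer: 54552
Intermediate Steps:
(5*(1 + V(-3)) - 1*16)*2273 = (5*(1 + (4 - 1*(-3))) - 1*16)*2273 = (5*(1 + (4 + 3)) - 16)*2273 = (5*(1 + 7) - 16)*2273 = (5*8 - 16)*2273 = (40 - 16)*2273 = 24*2273 = 54552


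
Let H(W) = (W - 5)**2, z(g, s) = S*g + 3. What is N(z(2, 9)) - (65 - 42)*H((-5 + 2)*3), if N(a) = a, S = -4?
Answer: -4513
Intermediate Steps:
z(g, s) = 3 - 4*g (z(g, s) = -4*g + 3 = 3 - 4*g)
H(W) = (-5 + W)**2
N(z(2, 9)) - (65 - 42)*H((-5 + 2)*3) = (3 - 4*2) - (65 - 42)*(-5 + (-5 + 2)*3)**2 = (3 - 8) - 23*(-5 - 3*3)**2 = -5 - 23*(-5 - 9)**2 = -5 - 23*(-14)**2 = -5 - 23*196 = -5 - 1*4508 = -5 - 4508 = -4513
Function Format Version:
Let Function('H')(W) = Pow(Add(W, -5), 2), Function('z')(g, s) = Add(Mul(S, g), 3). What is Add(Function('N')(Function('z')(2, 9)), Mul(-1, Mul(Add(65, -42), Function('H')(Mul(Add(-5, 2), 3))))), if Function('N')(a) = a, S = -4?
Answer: -4513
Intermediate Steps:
Function('z')(g, s) = Add(3, Mul(-4, g)) (Function('z')(g, s) = Add(Mul(-4, g), 3) = Add(3, Mul(-4, g)))
Function('H')(W) = Pow(Add(-5, W), 2)
Add(Function('N')(Function('z')(2, 9)), Mul(-1, Mul(Add(65, -42), Function('H')(Mul(Add(-5, 2), 3))))) = Add(Add(3, Mul(-4, 2)), Mul(-1, Mul(Add(65, -42), Pow(Add(-5, Mul(Add(-5, 2), 3)), 2)))) = Add(Add(3, -8), Mul(-1, Mul(23, Pow(Add(-5, Mul(-3, 3)), 2)))) = Add(-5, Mul(-1, Mul(23, Pow(Add(-5, -9), 2)))) = Add(-5, Mul(-1, Mul(23, Pow(-14, 2)))) = Add(-5, Mul(-1, Mul(23, 196))) = Add(-5, Mul(-1, 4508)) = Add(-5, -4508) = -4513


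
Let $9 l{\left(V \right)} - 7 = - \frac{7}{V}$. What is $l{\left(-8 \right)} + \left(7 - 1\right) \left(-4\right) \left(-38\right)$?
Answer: $\frac{7303}{8} \approx 912.88$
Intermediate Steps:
$l{\left(V \right)} = \frac{7}{9} - \frac{7}{9 V}$ ($l{\left(V \right)} = \frac{7}{9} + \frac{\left(-7\right) \frac{1}{V}}{9} = \frac{7}{9} - \frac{7}{9 V}$)
$l{\left(-8 \right)} + \left(7 - 1\right) \left(-4\right) \left(-38\right) = \frac{7 \left(-1 - 8\right)}{9 \left(-8\right)} + \left(7 - 1\right) \left(-4\right) \left(-38\right) = \frac{7}{9} \left(- \frac{1}{8}\right) \left(-9\right) + 6 \left(-4\right) \left(-38\right) = \frac{7}{8} - -912 = \frac{7}{8} + 912 = \frac{7303}{8}$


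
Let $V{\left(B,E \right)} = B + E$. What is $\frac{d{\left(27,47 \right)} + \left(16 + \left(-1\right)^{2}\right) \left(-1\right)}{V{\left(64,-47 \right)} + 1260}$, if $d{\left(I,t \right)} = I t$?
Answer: $\frac{1252}{1277} \approx 0.98042$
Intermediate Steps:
$\frac{d{\left(27,47 \right)} + \left(16 + \left(-1\right)^{2}\right) \left(-1\right)}{V{\left(64,-47 \right)} + 1260} = \frac{27 \cdot 47 + \left(16 + \left(-1\right)^{2}\right) \left(-1\right)}{\left(64 - 47\right) + 1260} = \frac{1269 + \left(16 + 1\right) \left(-1\right)}{17 + 1260} = \frac{1269 + 17 \left(-1\right)}{1277} = \left(1269 - 17\right) \frac{1}{1277} = 1252 \cdot \frac{1}{1277} = \frac{1252}{1277}$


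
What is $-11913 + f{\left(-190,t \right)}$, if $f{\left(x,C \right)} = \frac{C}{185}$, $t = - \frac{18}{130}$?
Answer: $- \frac{143253834}{12025} \approx -11913.0$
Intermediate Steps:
$t = - \frac{9}{65}$ ($t = \left(-18\right) \frac{1}{130} = - \frac{9}{65} \approx -0.13846$)
$f{\left(x,C \right)} = \frac{C}{185}$ ($f{\left(x,C \right)} = C \frac{1}{185} = \frac{C}{185}$)
$-11913 + f{\left(-190,t \right)} = -11913 + \frac{1}{185} \left(- \frac{9}{65}\right) = -11913 - \frac{9}{12025} = - \frac{143253834}{12025}$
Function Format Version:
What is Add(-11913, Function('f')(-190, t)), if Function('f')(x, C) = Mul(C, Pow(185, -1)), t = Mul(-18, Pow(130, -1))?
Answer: Rational(-143253834, 12025) ≈ -11913.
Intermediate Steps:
t = Rational(-9, 65) (t = Mul(-18, Rational(1, 130)) = Rational(-9, 65) ≈ -0.13846)
Function('f')(x, C) = Mul(Rational(1, 185), C) (Function('f')(x, C) = Mul(C, Rational(1, 185)) = Mul(Rational(1, 185), C))
Add(-11913, Function('f')(-190, t)) = Add(-11913, Mul(Rational(1, 185), Rational(-9, 65))) = Add(-11913, Rational(-9, 12025)) = Rational(-143253834, 12025)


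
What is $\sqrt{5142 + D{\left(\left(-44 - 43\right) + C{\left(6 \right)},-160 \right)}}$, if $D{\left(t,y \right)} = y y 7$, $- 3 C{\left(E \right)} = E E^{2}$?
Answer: $\sqrt{184342} \approx 429.35$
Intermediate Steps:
$C{\left(E \right)} = - \frac{E^{3}}{3}$ ($C{\left(E \right)} = - \frac{E E^{2}}{3} = - \frac{E^{3}}{3}$)
$D{\left(t,y \right)} = 7 y^{2}$ ($D{\left(t,y \right)} = y^{2} \cdot 7 = 7 y^{2}$)
$\sqrt{5142 + D{\left(\left(-44 - 43\right) + C{\left(6 \right)},-160 \right)}} = \sqrt{5142 + 7 \left(-160\right)^{2}} = \sqrt{5142 + 7 \cdot 25600} = \sqrt{5142 + 179200} = \sqrt{184342}$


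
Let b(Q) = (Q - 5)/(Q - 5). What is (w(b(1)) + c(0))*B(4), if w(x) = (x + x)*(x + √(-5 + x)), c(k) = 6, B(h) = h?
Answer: 32 + 16*I ≈ 32.0 + 16.0*I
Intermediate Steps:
b(Q) = 1 (b(Q) = (-5 + Q)/(-5 + Q) = 1)
w(x) = 2*x*(x + √(-5 + x)) (w(x) = (2*x)*(x + √(-5 + x)) = 2*x*(x + √(-5 + x)))
(w(b(1)) + c(0))*B(4) = (2*1*(1 + √(-5 + 1)) + 6)*4 = (2*1*(1 + √(-4)) + 6)*4 = (2*1*(1 + 2*I) + 6)*4 = ((2 + 4*I) + 6)*4 = (8 + 4*I)*4 = 32 + 16*I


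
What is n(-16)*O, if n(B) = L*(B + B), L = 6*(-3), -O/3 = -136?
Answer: 235008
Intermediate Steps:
O = 408 (O = -3*(-136) = 408)
L = -18
n(B) = -36*B (n(B) = -18*(B + B) = -36*B)
n(-16)*O = -36*(-16)*408 = 576*408 = 235008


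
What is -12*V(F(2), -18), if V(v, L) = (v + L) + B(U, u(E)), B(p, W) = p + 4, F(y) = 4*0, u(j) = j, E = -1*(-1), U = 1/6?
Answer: 166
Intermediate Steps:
U = ⅙ ≈ 0.16667
E = 1
F(y) = 0
B(p, W) = 4 + p
V(v, L) = 25/6 + L + v (V(v, L) = (v + L) + (4 + ⅙) = (L + v) + 25/6 = 25/6 + L + v)
-12*V(F(2), -18) = -12*(25/6 - 18 + 0) = -12*(-83/6) = 166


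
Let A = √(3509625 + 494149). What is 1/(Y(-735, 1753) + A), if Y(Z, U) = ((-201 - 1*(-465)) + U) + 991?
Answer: 1504/2522145 - √4003774/5044290 ≈ 0.00019964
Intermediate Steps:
A = √4003774 ≈ 2000.9
Y(Z, U) = 1255 + U (Y(Z, U) = ((-201 + 465) + U) + 991 = (264 + U) + 991 = 1255 + U)
1/(Y(-735, 1753) + A) = 1/((1255 + 1753) + √4003774) = 1/(3008 + √4003774)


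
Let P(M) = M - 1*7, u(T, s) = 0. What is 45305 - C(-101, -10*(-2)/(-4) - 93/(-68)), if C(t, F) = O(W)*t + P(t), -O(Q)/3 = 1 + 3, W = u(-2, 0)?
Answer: 44201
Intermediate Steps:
P(M) = -7 + M (P(M) = M - 7 = -7 + M)
W = 0
O(Q) = -12 (O(Q) = -3*(1 + 3) = -3*4 = -12)
C(t, F) = -7 - 11*t (C(t, F) = -12*t + (-7 + t) = -7 - 11*t)
45305 - C(-101, -10*(-2)/(-4) - 93/(-68)) = 45305 - (-7 - 11*(-101)) = 45305 - (-7 + 1111) = 45305 - 1*1104 = 45305 - 1104 = 44201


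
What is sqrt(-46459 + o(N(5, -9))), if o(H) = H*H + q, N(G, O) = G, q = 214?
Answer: 2*I*sqrt(11555) ≈ 214.99*I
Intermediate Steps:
o(H) = 214 + H**2 (o(H) = H*H + 214 = H**2 + 214 = 214 + H**2)
sqrt(-46459 + o(N(5, -9))) = sqrt(-46459 + (214 + 5**2)) = sqrt(-46459 + (214 + 25)) = sqrt(-46459 + 239) = sqrt(-46220) = 2*I*sqrt(11555)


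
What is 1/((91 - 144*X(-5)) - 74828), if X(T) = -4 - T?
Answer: -1/74881 ≈ -1.3355e-5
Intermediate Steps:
1/((91 - 144*X(-5)) - 74828) = 1/((91 - 144*(-4 - 1*(-5))) - 74828) = 1/((91 - 144*(-4 + 5)) - 74828) = 1/((91 - 144*1) - 74828) = 1/((91 - 144) - 74828) = 1/(-53 - 74828) = 1/(-74881) = -1/74881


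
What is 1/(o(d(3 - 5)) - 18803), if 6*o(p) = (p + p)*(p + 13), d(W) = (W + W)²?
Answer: -3/55945 ≈ -5.3624e-5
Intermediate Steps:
d(W) = 4*W² (d(W) = (2*W)² = 4*W²)
o(p) = p*(13 + p)/3 (o(p) = ((p + p)*(p + 13))/6 = ((2*p)*(13 + p))/6 = (2*p*(13 + p))/6 = p*(13 + p)/3)
1/(o(d(3 - 5)) - 18803) = 1/((4*(3 - 5)²)*(13 + 4*(3 - 5)²)/3 - 18803) = 1/((4*(-2)²)*(13 + 4*(-2)²)/3 - 18803) = 1/((4*4)*(13 + 4*4)/3 - 18803) = 1/((⅓)*16*(13 + 16) - 18803) = 1/((⅓)*16*29 - 18803) = 1/(464/3 - 18803) = 1/(-55945/3) = -3/55945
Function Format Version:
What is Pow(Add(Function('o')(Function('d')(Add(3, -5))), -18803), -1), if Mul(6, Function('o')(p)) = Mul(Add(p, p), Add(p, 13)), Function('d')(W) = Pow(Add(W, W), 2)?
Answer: Rational(-3, 55945) ≈ -5.3624e-5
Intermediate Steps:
Function('d')(W) = Mul(4, Pow(W, 2)) (Function('d')(W) = Pow(Mul(2, W), 2) = Mul(4, Pow(W, 2)))
Function('o')(p) = Mul(Rational(1, 3), p, Add(13, p)) (Function('o')(p) = Mul(Rational(1, 6), Mul(Add(p, p), Add(p, 13))) = Mul(Rational(1, 6), Mul(Mul(2, p), Add(13, p))) = Mul(Rational(1, 6), Mul(2, p, Add(13, p))) = Mul(Rational(1, 3), p, Add(13, p)))
Pow(Add(Function('o')(Function('d')(Add(3, -5))), -18803), -1) = Pow(Add(Mul(Rational(1, 3), Mul(4, Pow(Add(3, -5), 2)), Add(13, Mul(4, Pow(Add(3, -5), 2)))), -18803), -1) = Pow(Add(Mul(Rational(1, 3), Mul(4, Pow(-2, 2)), Add(13, Mul(4, Pow(-2, 2)))), -18803), -1) = Pow(Add(Mul(Rational(1, 3), Mul(4, 4), Add(13, Mul(4, 4))), -18803), -1) = Pow(Add(Mul(Rational(1, 3), 16, Add(13, 16)), -18803), -1) = Pow(Add(Mul(Rational(1, 3), 16, 29), -18803), -1) = Pow(Add(Rational(464, 3), -18803), -1) = Pow(Rational(-55945, 3), -1) = Rational(-3, 55945)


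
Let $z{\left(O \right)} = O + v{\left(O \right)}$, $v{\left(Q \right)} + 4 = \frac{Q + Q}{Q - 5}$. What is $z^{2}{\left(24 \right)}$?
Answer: $\frac{183184}{361} \approx 507.44$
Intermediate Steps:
$v{\left(Q \right)} = -4 + \frac{2 Q}{-5 + Q}$ ($v{\left(Q \right)} = -4 + \frac{Q + Q}{Q - 5} = -4 + \frac{2 Q}{-5 + Q}$)
$z{\left(O \right)} = O + \frac{2 \left(10 - O\right)}{-5 + O}$
$z^{2}{\left(24 \right)} = \left(\frac{20 + 24^{2} - 168}{-5 + 24}\right)^{2} = \left(\frac{20 + 576 - 168}{19}\right)^{2} = \left(\frac{1}{19} \cdot 428\right)^{2} = \left(\frac{428}{19}\right)^{2} = \frac{183184}{361}$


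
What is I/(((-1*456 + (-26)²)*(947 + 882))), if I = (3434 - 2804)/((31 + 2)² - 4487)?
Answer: -63/136728724 ≈ -4.6077e-7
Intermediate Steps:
I = -315/1699 (I = 630/(33² - 4487) = 630/(1089 - 4487) = 630/(-3398) = 630*(-1/3398) = -315/1699 ≈ -0.18540)
I/(((-1*456 + (-26)²)*(947 + 882))) = -315*1/((947 + 882)*(-1*456 + (-26)²))/1699 = -315*1/(1829*(-456 + 676))/1699 = -315/(1699*(220*1829)) = -315/1699/402380 = -315/1699*1/402380 = -63/136728724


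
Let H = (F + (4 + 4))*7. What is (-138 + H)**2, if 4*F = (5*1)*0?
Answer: 6724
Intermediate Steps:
F = 0 (F = ((5*1)*0)/4 = (5*0)/4 = (1/4)*0 = 0)
H = 56 (H = (0 + (4 + 4))*7 = (0 + 8)*7 = 8*7 = 56)
(-138 + H)**2 = (-138 + 56)**2 = (-82)**2 = 6724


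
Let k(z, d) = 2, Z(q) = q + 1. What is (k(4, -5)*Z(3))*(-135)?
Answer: -1080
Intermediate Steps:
Z(q) = 1 + q
(k(4, -5)*Z(3))*(-135) = (2*(1 + 3))*(-135) = (2*4)*(-135) = 8*(-135) = -1080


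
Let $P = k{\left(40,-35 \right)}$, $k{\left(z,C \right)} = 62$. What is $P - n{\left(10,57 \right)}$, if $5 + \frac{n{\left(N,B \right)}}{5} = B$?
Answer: $-198$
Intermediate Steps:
$P = 62$
$n{\left(N,B \right)} = -25 + 5 B$
$P - n{\left(10,57 \right)} = 62 - \left(-25 + 5 \cdot 57\right) = 62 - \left(-25 + 285\right) = 62 - 260 = -198$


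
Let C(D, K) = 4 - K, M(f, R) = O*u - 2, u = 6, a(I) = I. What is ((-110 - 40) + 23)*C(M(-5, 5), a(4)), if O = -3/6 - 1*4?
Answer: 0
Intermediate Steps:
O = -9/2 (O = -3*1/6 - 4 = -1/2 - 4 = -9/2 ≈ -4.5000)
M(f, R) = -29 (M(f, R) = -9/2*6 - 2 = -27 - 2 = -29)
((-110 - 40) + 23)*C(M(-5, 5), a(4)) = ((-110 - 40) + 23)*(4 - 1*4) = (-150 + 23)*(4 - 4) = -127*0 = 0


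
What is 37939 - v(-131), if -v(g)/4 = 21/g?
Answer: 4969925/131 ≈ 37938.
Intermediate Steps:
v(g) = -84/g
37939 - v(-131) = 37939 - (-84)/(-131) = 37939 - (-84)*(-1)/131 = 37939 - 1*84/131 = 37939 - 84/131 = 4969925/131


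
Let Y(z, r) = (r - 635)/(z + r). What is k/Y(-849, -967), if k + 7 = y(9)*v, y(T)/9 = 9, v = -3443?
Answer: -253232120/801 ≈ -3.1615e+5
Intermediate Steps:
y(T) = 81 (y(T) = 9*9 = 81)
k = -278890 (k = -7 + 81*(-3443) = -7 - 278883 = -278890)
Y(z, r) = (-635 + r)/(r + z)
k/Y(-849, -967) = -278890*(-967 - 849)/(-635 - 967) = -278890/(-1602/(-1816)) = -278890/((-1/1816*(-1602))) = -278890/801/908 = -278890*908/801 = -253232120/801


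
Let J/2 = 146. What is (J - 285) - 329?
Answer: -322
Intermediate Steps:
J = 292 (J = 2*146 = 292)
(J - 285) - 329 = (292 - 285) - 329 = 7 - 329 = -322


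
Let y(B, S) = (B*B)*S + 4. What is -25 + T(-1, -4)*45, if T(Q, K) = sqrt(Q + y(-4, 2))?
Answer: -25 + 45*sqrt(35) ≈ 241.22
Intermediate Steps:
y(B, S) = 4 + S*B**2 (y(B, S) = B**2*S + 4 = S*B**2 + 4 = 4 + S*B**2)
T(Q, K) = sqrt(36 + Q) (T(Q, K) = sqrt(Q + (4 + 2*(-4)**2)) = sqrt(Q + (4 + 2*16)) = sqrt(Q + (4 + 32)) = sqrt(Q + 36) = sqrt(36 + Q))
-25 + T(-1, -4)*45 = -25 + sqrt(36 - 1)*45 = -25 + sqrt(35)*45 = -25 + 45*sqrt(35)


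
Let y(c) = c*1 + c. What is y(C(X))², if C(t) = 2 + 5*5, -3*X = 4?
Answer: 2916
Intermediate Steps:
X = -4/3 (X = -⅓*4 = -4/3 ≈ -1.3333)
C(t) = 27 (C(t) = 2 + 25 = 27)
y(c) = 2*c (y(c) = c + c = 2*c)
y(C(X))² = (2*27)² = 54² = 2916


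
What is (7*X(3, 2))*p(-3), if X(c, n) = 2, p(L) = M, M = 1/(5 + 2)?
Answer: 2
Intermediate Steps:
M = 1/7 ≈ 0.14286
p(L) = 1/7
(7*X(3, 2))*p(-3) = (7*2)*(1/7) = 14*(1/7) = 2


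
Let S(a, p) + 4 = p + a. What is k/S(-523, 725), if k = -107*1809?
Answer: -21507/22 ≈ -977.59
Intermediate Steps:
S(a, p) = -4 + a + p (S(a, p) = -4 + (p + a) = -4 + (a + p) = -4 + a + p)
k = -193563
k/S(-523, 725) = -193563/(-4 - 523 + 725) = -193563/198 = -193563*1/198 = -21507/22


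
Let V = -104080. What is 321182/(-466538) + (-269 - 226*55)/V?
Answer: -13752028249/24278637520 ≈ -0.56643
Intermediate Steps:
321182/(-466538) + (-269 - 226*55)/V = 321182/(-466538) + (-269 - 226*55)/(-104080) = 321182*(-1/466538) + (-269 - 12430)*(-1/104080) = -160591/233269 - 12699*(-1/104080) = -160591/233269 + 12699/104080 = -13752028249/24278637520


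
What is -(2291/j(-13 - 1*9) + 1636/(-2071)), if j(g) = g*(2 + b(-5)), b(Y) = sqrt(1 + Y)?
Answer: 4888629/182248 - 2291*I/88 ≈ 26.824 - 26.034*I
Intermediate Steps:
j(g) = g*(2 + 2*I) (j(g) = g*(2 + sqrt(1 - 5)) = g*(2 + sqrt(-4)) = g*(2 + 2*I))
-(2291/j(-13 - 1*9) + 1636/(-2071)) = -(2291/((2*(-13 - 1*9)*(1 + I))) + 1636/(-2071)) = -(2291/((2*(-13 - 9)*(1 + I))) + 1636*(-1/2071)) = -(2291/((2*(-22)*(1 + I))) - 1636/2071) = -(2291/(-44 - 44*I) - 1636/2071) = -(2291*((-44 + 44*I)/3872) - 1636/2071) = -(2291*(-44 + 44*I)/3872 - 1636/2071) = -(-1636/2071 + 2291*(-44 + 44*I)/3872) = 1636/2071 - 2291*(-44 + 44*I)/3872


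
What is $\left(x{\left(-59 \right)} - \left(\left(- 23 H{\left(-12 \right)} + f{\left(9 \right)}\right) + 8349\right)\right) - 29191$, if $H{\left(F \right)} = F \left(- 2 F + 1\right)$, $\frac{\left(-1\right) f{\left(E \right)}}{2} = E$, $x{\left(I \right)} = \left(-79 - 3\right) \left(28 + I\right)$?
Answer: $-41880$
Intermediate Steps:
$x{\left(I \right)} = -2296 - 82 I$ ($x{\left(I \right)} = - 82 \left(28 + I\right) = -2296 - 82 I$)
$f{\left(E \right)} = - 2 E$
$H{\left(F \right)} = F \left(1 - 2 F\right)$
$\left(x{\left(-59 \right)} - \left(\left(- 23 H{\left(-12 \right)} + f{\left(9 \right)}\right) + 8349\right)\right) - 29191 = \left(\left(-2296 - -4838\right) - \left(\left(- 23 \left(- 12 \left(1 - -24\right)\right) - 18\right) + 8349\right)\right) - 29191 = \left(\left(-2296 + 4838\right) - \left(\left(- 23 \left(- 12 \left(1 + 24\right)\right) - 18\right) + 8349\right)\right) - 29191 = \left(2542 - \left(\left(- 23 \left(\left(-12\right) 25\right) - 18\right) + 8349\right)\right) - 29191 = \left(2542 - \left(\left(\left(-23\right) \left(-300\right) - 18\right) + 8349\right)\right) - 29191 = \left(2542 - \left(\left(6900 - 18\right) + 8349\right)\right) - 29191 = \left(2542 - \left(6882 + 8349\right)\right) - 29191 = \left(2542 - 15231\right) - 29191 = -12689 - 29191 = -41880$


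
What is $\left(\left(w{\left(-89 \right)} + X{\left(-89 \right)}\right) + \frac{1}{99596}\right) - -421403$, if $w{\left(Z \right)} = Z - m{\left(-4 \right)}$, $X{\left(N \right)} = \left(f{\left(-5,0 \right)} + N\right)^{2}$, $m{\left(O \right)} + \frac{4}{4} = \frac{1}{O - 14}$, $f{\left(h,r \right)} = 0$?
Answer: $\frac{384751747711}{896364} \approx 4.2924 \cdot 10^{5}$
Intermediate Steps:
$m{\left(O \right)} = -1 + \frac{1}{-14 + O}$ ($m{\left(O \right)} = -1 + \frac{1}{O - 14} = -1 + \frac{1}{-14 + O}$)
$X{\left(N \right)} = N^{2}$ ($X{\left(N \right)} = \left(0 + N\right)^{2} = N^{2}$)
$w{\left(Z \right)} = \frac{19}{18} + Z$ ($w{\left(Z \right)} = Z - \frac{15 - -4}{-14 - 4} = Z - \frac{15 + 4}{-18} = Z - \left(- \frac{1}{18}\right) 19 = Z - - \frac{19}{18} = Z + \frac{19}{18} = \frac{19}{18} + Z$)
$\left(\left(w{\left(-89 \right)} + X{\left(-89 \right)}\right) + \frac{1}{99596}\right) - -421403 = \left(\left(\left(\frac{19}{18} - 89\right) + \left(-89\right)^{2}\right) + \frac{1}{99596}\right) - -421403 = \left(\left(- \frac{1583}{18} + 7921\right) + \frac{1}{99596}\right) + 421403 = \left(\frac{140995}{18} + \frac{1}{99596}\right) + 421403 = \frac{7021269019}{896364} + 421403 = \frac{384751747711}{896364}$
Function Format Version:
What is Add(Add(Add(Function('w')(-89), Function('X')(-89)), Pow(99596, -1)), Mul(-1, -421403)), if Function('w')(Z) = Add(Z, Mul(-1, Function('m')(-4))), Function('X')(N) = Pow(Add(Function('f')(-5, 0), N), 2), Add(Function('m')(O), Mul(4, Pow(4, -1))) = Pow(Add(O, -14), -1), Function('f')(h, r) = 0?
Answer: Rational(384751747711, 896364) ≈ 4.2924e+5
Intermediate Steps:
Function('m')(O) = Add(-1, Pow(Add(-14, O), -1)) (Function('m')(O) = Add(-1, Pow(Add(O, -14), -1)) = Add(-1, Pow(Add(-14, O), -1)))
Function('X')(N) = Pow(N, 2) (Function('X')(N) = Pow(Add(0, N), 2) = Pow(N, 2))
Function('w')(Z) = Add(Rational(19, 18), Z) (Function('w')(Z) = Add(Z, Mul(-1, Mul(Pow(Add(-14, -4), -1), Add(15, Mul(-1, -4))))) = Add(Z, Mul(-1, Mul(Pow(-18, -1), Add(15, 4)))) = Add(Z, Mul(-1, Mul(Rational(-1, 18), 19))) = Add(Z, Mul(-1, Rational(-19, 18))) = Add(Z, Rational(19, 18)) = Add(Rational(19, 18), Z))
Add(Add(Add(Function('w')(-89), Function('X')(-89)), Pow(99596, -1)), Mul(-1, -421403)) = Add(Add(Add(Add(Rational(19, 18), -89), Pow(-89, 2)), Pow(99596, -1)), Mul(-1, -421403)) = Add(Add(Add(Rational(-1583, 18), 7921), Rational(1, 99596)), 421403) = Add(Add(Rational(140995, 18), Rational(1, 99596)), 421403) = Add(Rational(7021269019, 896364), 421403) = Rational(384751747711, 896364)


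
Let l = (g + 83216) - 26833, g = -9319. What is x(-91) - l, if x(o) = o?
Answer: -47155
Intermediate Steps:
l = 47064 (l = (-9319 + 83216) - 26833 = 73897 - 26833 = 47064)
x(-91) - l = -91 - 1*47064 = -91 - 47064 = -47155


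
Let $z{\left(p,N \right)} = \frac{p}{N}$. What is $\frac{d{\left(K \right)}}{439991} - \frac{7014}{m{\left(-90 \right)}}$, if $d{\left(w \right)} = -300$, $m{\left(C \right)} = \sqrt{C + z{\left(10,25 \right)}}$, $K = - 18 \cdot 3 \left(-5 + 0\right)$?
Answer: $- \frac{300}{439991} + \frac{501 i \sqrt{35}}{4} \approx -0.00068183 + 740.99 i$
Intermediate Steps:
$K = 270$ ($K = - 18 \cdot 3 \left(-5\right) = \left(-18\right) \left(-15\right) = 270$)
$m{\left(C \right)} = \sqrt{\frac{2}{5} + C}$ ($m{\left(C \right)} = \sqrt{C + \frac{10}{25}} = \sqrt{C + 10 \cdot \frac{1}{25}} = \sqrt{C + \frac{2}{5}} = \sqrt{\frac{2}{5} + C}$)
$\frac{d{\left(K \right)}}{439991} - \frac{7014}{m{\left(-90 \right)}} = - \frac{300}{439991} - \frac{7014}{\frac{1}{5} \sqrt{10 + 25 \left(-90\right)}} = \left(-300\right) \frac{1}{439991} - \frac{7014}{\frac{1}{5} \sqrt{10 - 2250}} = - \frac{300}{439991} - \frac{7014}{\frac{1}{5} \sqrt{-2240}} = - \frac{300}{439991} - \frac{7014}{\frac{1}{5} \cdot 8 i \sqrt{35}} = - \frac{300}{439991} - \frac{7014}{\frac{8}{5} i \sqrt{35}} = - \frac{300}{439991} - 7014 \left(- \frac{i \sqrt{35}}{56}\right) = - \frac{300}{439991} + \frac{501 i \sqrt{35}}{4}$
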